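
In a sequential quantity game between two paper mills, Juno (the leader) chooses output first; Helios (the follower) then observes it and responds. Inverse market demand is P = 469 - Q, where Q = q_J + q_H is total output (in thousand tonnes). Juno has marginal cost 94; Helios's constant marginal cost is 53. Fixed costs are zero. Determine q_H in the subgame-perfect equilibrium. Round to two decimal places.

Solve by backward induction. Given q_J, the follower Helios maximises π_H = (469 - q_J - q_H)q_H - 53q_H.
Follower FOC: 416 - q_J - 2q_H = 0, so q_H(q_J) = (416 - q_J)/2.
The leader anticipates this reaction. Substituting into P = 469 - Q gives P = 261 - (1/2)q_J, so π_J = (261 - (1/2)q_J)q_J - 94q_J.
Maximising: ∂π_J/∂q_J = 167 - q_J = 0, giving q_J = 167.
Then q_H = (416 - 167)/2 = 249/2.

124.50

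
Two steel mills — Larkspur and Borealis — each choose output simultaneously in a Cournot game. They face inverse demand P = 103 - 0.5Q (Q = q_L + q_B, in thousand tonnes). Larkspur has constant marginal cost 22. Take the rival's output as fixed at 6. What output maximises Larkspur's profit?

78

With the rival's output fixed at 6, Larkspur's profit is π_L = (103 - (1/2)·6 - (1/2)q_L)q_L - (22q_L) = (100 - (1/2)q_L)q_L - (22q_L).
∂π_L/∂q_L = 78 - q_L = 0, so q_L = 78.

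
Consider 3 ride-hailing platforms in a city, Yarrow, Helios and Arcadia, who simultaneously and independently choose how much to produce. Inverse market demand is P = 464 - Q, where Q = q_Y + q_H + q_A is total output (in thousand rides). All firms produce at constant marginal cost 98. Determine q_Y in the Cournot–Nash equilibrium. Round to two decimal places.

91.50

A representative firm's profit is π_i = q_i(464 - Q) - 98q_i.
Setting ∂π_i/∂q_i = 0 with rivals' quantities fixed: 366 - 2q_i - Σ_{j≠i} q_j = 0.
With identical firms every q_j equals q_i, so Σ_{j≠i} q_j = 2q_i and 366 = 4q_i, giving q_i = 183/2.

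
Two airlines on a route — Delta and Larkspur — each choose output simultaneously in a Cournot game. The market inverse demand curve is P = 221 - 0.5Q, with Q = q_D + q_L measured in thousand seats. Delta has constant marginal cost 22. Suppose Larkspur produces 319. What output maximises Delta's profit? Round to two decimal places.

39.50

With the rival's output fixed at 319, Delta's profit is π_D = (221 - (1/2)·319 - (1/2)q_D)q_D - (22q_D) = (123/2 - (1/2)q_D)q_D - (22q_D).
∂π_D/∂q_D = 79/2 - q_D = 0, so q_D = 79/2.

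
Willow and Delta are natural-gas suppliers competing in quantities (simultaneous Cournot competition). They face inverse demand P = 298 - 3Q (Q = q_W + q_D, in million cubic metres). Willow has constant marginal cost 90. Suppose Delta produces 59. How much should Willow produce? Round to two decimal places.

5.17

With the rival's output fixed at 59, Willow's profit is π_W = (298 - 3·59 - 3q_W)q_W - (90q_W) = (121 - 3q_W)q_W - (90q_W).
∂π_W/∂q_W = 31 - 6q_W = 0, so q_W = 31/6.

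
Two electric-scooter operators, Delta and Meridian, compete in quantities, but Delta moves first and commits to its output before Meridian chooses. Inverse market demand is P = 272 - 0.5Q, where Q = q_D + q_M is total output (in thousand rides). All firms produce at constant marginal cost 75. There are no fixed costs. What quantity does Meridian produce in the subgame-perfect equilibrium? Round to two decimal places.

98.50

Solve by backward induction. Given q_D, the follower Meridian maximises π_M = (272 - (1/2)q_D - (1/2)q_M)q_M - 75q_M.
Follower FOC: 197 - (1/2)q_D - q_M = 0, so q_M(q_D) = (197 - (1/2)q_D).
Delta substitutes q_M(q_D) into its own profit: π_D = q_D(272 - (1/2)q_D - (197 - (1/2)q_D)/2) - 75q_D = (347/2 - (1/4)q_D)q_D - 75q_D.
Maximising: ∂π_D/∂q_D = 197/2 - (1/2)q_D = 0, giving q_D = 197.
Then q_M = (197 - (1/2)·197) = 197/2.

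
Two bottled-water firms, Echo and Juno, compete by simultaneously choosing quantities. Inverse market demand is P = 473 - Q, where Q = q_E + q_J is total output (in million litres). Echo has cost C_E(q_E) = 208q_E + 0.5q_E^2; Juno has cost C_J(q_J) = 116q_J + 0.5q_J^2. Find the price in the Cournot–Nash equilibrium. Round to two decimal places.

Echo's profit: π_E = (473 - Q)q_E - (208q_E + (1/2)q_E²). Setting ∂π_E/∂q_E = 0: 265 - 3q_E - (q_J) = 0.
Juno's first-order condition: 357 - 3q_J - (q_E) = 0.
Best responses: q_E = (265 - q_J)/3, q_J = (357 - q_E)/3.
Solving the pair: q_E = 219/4, q_J = 403/4.
Total output Q = 311/2, so price P = 473 - 311/2 = 635/2.

317.50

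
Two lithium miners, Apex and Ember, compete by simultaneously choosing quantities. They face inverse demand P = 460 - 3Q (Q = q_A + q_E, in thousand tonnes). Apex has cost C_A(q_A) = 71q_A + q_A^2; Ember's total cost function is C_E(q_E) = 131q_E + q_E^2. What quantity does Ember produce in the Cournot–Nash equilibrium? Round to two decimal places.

26.64

Apex's profit: π_A = (460 - 3Q)q_A - (71q_A + q_A²). Setting ∂π_A/∂q_A = 0: 389 - 8q_A - 3(q_E) = 0.
Ember's first-order condition: 329 - 8q_E - 3(q_A) = 0.
Rearranging gives the reaction functions q_A = (389 - 3q_E)/8 and q_E = (329 - 3q_A)/8.
Substituting one into the other gives q_A = 425/11 and q_E = 293/11.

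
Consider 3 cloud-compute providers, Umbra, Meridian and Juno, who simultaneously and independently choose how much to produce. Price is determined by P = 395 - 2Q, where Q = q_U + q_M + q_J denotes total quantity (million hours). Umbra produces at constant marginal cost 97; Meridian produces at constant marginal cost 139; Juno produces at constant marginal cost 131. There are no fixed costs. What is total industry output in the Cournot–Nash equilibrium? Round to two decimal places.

102.25

Umbra's profit: π_U = (395 - 2Q)q_U - (97q_U). Setting ∂π_U/∂q_U = 0: 298 - 4q_U - 2(q_M + q_J) = 0.
Meridian's first-order condition: 256 - 4q_M - 2(q_U + q_J) = 0.
Juno's first-order condition: 264 - 4q_J - 2(q_U + q_M) = 0.
Summing all 3 equations gives 818 − 8Q = 0, hence Q = 409/4.
Back-substituting: q_U = (298 − 409/2)/2 = 187/4, q_M = (256 − 409/2)/2 = 103/4, q_J = (264 − 409/2)/2 = 119/4.
Total output Q = 187/4 + 103/4 + 119/4 = 409/4.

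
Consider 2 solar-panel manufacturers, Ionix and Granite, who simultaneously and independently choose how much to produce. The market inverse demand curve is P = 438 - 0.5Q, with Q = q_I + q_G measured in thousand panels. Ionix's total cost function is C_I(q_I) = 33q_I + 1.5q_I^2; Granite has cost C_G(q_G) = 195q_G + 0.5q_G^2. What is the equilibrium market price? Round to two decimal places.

Ionix's profit: π_I = (438 - 0.5Q)q_I - (33q_I + (3/2)q_I²). Setting ∂π_I/∂q_I = 0: 405 - 4q_I - (1/2)(q_G) = 0.
Granite's profit: π_G = (438 - 0.5Q)q_G - (195q_G + (1/2)q_G²). Setting ∂π_G/∂q_G = 0: 243 - 2q_G - (1/2)(q_I) = 0.
Best responses: q_I = (405 - (1/2)q_G)/4, q_G = (243 - (1/2)q_I)/2.
Substituting one into the other gives q_I = 88.8387 and q_G = 99.2903.
Total output Q = 188.1290, so price P = 438 - (1/2)·188.1290 = 343.9355.

343.94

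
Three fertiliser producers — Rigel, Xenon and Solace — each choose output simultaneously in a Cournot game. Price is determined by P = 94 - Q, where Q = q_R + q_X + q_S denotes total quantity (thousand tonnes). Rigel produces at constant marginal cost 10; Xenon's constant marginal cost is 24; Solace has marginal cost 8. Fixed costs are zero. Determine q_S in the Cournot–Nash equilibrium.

26

Rigel's profit: π_R = (94 - Q)q_R - (10q_R). Setting ∂π_R/∂q_R = 0: 84 - 2q_R - (q_X + q_S) = 0.
Xenon's first-order condition: 70 - 2q_X - (q_R + q_S) = 0.
Solace's first-order condition: 86 - 2q_S - (q_R + q_X) = 0.
Adding the 3 conditions: 240 − 2Q − 2Q = 0, i.e. Q = 60.
Back-substituting: q_R = (84 − 60) = 24, q_X = (70 − 60) = 10, q_S = (86 − 60) = 26.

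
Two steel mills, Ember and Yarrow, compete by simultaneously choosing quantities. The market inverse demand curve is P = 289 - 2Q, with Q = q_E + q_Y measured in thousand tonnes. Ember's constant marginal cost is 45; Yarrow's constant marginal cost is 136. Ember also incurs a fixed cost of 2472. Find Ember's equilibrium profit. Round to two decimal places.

3762.72

Ember's profit: π_E = (289 - 2Q)q_E - (45q_E). Setting ∂π_E/∂q_E = 0: 244 - 4q_E - 2(q_Y) = 0.
Yarrow's first-order condition: 153 - 4q_Y - 2(q_E) = 0.
So q_E = (244 - 2q_Y)/4 and q_Y = (153 - 2q_E)/4.
Solving the pair: q_E = 335/6, q_Y = 31/3.
Price P = 289 - 2·(397/6) = 470/3.
Ember's profit: (470/3 - 45)·(335/6) - 2472 = 3762.7222.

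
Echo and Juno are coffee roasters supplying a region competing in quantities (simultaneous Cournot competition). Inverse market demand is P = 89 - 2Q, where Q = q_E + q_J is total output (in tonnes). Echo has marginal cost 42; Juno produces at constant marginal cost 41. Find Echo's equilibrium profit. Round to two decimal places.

Echo's profit: π_E = (89 - 2Q)q_E - (42q_E). Setting ∂π_E/∂q_E = 0: 47 - 4q_E - 2(q_J) = 0.
Juno's profit: π_J = (89 - 2Q)q_J - (41q_J). Setting ∂π_J/∂q_J = 0: 48 - 4q_J - 2(q_E) = 0.
So q_E = (47 - 2q_J)/4 and q_J = (48 - 2q_E)/4.
Substituting one into the other gives q_E = 23/3 and q_J = 49/6.
Price P = 89 - 2·(95/6) = 172/3.
Echo's profit: (172/3 - 42)·(23/3) = 1058/9.

117.56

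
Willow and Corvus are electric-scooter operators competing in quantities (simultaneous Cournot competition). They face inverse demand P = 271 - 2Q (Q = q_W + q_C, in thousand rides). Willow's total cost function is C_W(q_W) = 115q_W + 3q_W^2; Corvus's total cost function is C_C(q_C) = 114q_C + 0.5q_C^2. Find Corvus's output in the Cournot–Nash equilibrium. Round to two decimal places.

Willow's profit: π_W = (271 - 2Q)q_W - (115q_W + 3q_W²). Setting ∂π_W/∂q_W = 0: 156 - 10q_W - 2(q_C) = 0.
Corvus's profit: π_C = (271 - 2Q)q_C - (114q_C + (1/2)q_C²). Setting ∂π_C/∂q_C = 0: 157 - 5q_C - 2(q_W) = 0.
Rearranging gives the reaction functions q_W = (156 - 2q_C)/10 and q_C = (157 - 2q_W)/5.
Substituting one into the other gives q_W = 233/23 and q_C = 629/23.

27.35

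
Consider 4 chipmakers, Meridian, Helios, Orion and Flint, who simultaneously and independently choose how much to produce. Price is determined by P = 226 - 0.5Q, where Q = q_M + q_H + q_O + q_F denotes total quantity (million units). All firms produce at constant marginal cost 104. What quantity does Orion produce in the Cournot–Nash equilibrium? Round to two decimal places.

48.80

A representative firm's profit is π_i = q_i(226 - 0.5Q) - 104q_i.
First-order condition (treating rivals' output as given): 122 - q_i - (1/2)·Σ_{j≠i} q_j = 0.
With identical firms every q_j equals q_i, so Σ_{j≠i} q_j = 3q_i and 122 = (5/2)q_i, giving q_i = 244/5.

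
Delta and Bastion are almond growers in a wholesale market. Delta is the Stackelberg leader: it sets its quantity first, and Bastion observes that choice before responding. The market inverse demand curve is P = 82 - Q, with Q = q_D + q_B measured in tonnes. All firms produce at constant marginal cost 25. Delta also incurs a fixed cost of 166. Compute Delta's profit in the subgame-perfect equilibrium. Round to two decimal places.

240.13

The follower Bastion best-responds to any q_D: π_B = (82 - Q)q_B - 25q_B.
Setting the follower's marginal profit to zero, 57 - q_D - 2q_B = 0, i.e. q_B = (57 - q_D)/2.
Delta substitutes q_B(q_D) into its own profit: π_D = q_D(82 - q_D - (57 - q_D)/2) - 25q_D = (107/2 - (1/2)q_D)q_D - 25q_D.
Leader FOC: 57/2 - q_D = 0, so q_D = 57/2.
Then q_B = (57 - 57/2)/2 = 57/4.
Price P = 82 - 171/4 = 157/4.
Delta's profit: (157/4 - 25)·(57/2) - 166 = 1921/8.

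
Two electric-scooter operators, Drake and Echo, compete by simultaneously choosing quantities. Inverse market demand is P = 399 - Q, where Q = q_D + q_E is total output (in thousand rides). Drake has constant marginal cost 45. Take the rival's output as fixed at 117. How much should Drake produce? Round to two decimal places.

With the rival's output fixed at 117, Drake's profit is π_D = (399 - 117 - q_D)q_D - (45q_D) = (282 - q_D)q_D - (45q_D).
∂π_D/∂q_D = 237 - 2q_D = 0, so q_D = 237/2.

118.50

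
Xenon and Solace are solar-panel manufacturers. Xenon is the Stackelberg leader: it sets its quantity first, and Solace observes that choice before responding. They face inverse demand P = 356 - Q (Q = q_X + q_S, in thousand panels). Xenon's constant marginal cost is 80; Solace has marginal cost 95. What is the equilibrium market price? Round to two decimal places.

The follower Solace best-responds to any q_X: π_S = (356 - Q)q_S - 95q_S.
∂π_S/∂q_S = 261 - q_X - 2q_S = 0 gives the reaction function q_S = (261 - q_X)/2.
The leader anticipates this reaction. Substituting into P = 356 - Q gives P = 451/2 - (1/2)q_X, so π_X = (451/2 - (1/2)q_X)q_X - 80q_X.
Leader FOC: 291/2 - q_X = 0, so q_X = 291/2.
Then q_S = (261 - 291/2)/2 = 231/4.
Total output Q = 813/4, so price P = 356 - 813/4 = 611/4.

152.75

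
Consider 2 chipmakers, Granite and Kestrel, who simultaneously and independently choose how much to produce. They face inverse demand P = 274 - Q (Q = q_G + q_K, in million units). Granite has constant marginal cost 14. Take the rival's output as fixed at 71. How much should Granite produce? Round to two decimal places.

94.50

With the rival's output fixed at 71, Granite's profit is π_G = (274 - 71 - q_G)q_G - (14q_G) = (203 - q_G)q_G - (14q_G).
∂π_G/∂q_G = 189 - 2q_G = 0, so q_G = 189/2.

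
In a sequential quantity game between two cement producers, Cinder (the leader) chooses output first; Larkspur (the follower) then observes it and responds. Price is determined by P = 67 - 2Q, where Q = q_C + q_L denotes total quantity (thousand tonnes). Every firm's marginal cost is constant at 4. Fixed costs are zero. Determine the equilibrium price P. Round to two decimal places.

19.75

Solve by backward induction. Given q_C, the follower Larkspur maximises π_L = (67 - 2q_C - 2q_L)q_L - 4q_L.
Setting the follower's marginal profit to zero, 63 - 2q_C - 4q_L = 0, i.e. q_L = (63 - 2q_C)/4.
The leader anticipates this reaction. Substituting into P = 67 - 2Q gives P = 71/2 - q_C, so π_C = (71/2 - q_C)q_C - 4q_C.
The leader's first-order condition 63/2 - 2q_C = 0 yields q_C = 63/4.
Then q_L = (63 - 2·(63/4))/4 = 63/8.
Total output Q = 189/8, so price P = 67 - 2·(189/8) = 79/4.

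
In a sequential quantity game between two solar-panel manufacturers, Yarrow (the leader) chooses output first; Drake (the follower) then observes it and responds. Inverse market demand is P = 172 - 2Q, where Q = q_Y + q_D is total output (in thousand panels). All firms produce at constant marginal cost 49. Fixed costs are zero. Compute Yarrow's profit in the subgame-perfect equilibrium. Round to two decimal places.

Solve by backward induction. Given q_Y, the follower Drake maximises π_D = (172 - 2q_Y - 2q_D)q_D - 49q_D.
Setting the follower's marginal profit to zero, 123 - 2q_Y - 4q_D = 0, i.e. q_D = (123 - 2q_Y)/4.
Yarrow substitutes q_D(q_Y) into its own profit: π_Y = q_Y(172 - 2q_Y - (123 - 2q_Y)/2) - 49q_Y = (221/2 - q_Y)q_Y - 49q_Y.
Maximising: ∂π_Y/∂q_Y = 123/2 - 2q_Y = 0, giving q_Y = 123/4.
Then q_D = (123 - 2·(123/4))/4 = 123/8.
Price P = 172 - 2·(369/8) = 319/4.
Yarrow's profit: (319/4 - 49)·(123/4) = 945.5625.

945.56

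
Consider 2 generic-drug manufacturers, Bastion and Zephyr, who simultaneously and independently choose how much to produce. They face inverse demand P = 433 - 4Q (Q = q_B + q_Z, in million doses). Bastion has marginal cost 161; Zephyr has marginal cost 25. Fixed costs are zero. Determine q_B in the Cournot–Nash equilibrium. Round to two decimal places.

11.33

Bastion's profit: π_B = (433 - 4Q)q_B - (161q_B). Setting ∂π_B/∂q_B = 0: 272 - 8q_B - 4(q_Z) = 0.
Zephyr's first-order condition: 408 - 8q_Z - 4(q_B) = 0.
Best responses: q_B = (272 - 4q_Z)/8, q_Z = (408 - 4q_B)/8.
Solving the pair: q_B = 34/3, q_Z = 136/3.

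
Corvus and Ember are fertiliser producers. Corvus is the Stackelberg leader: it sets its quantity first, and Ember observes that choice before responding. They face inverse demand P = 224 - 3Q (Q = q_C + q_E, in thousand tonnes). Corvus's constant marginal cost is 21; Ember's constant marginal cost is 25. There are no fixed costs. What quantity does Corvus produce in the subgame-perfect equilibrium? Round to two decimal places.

34.50

The follower Ember best-responds to any q_C: π_E = (224 - 3Q)q_E - 25q_E.
Setting the follower's marginal profit to zero, 199 - 3q_C - 6q_E = 0, i.e. q_E = (199 - 3q_C)/6.
The leader anticipates this reaction. Substituting into P = 224 - 3Q gives P = 249/2 - (3/2)q_C, so π_C = (249/2 - (3/2)q_C)q_C - 21q_C.
The leader's first-order condition 207/2 - 3q_C = 0 yields q_C = 69/2.
Then q_E = (199 - 3·(69/2))/6 = 191/12.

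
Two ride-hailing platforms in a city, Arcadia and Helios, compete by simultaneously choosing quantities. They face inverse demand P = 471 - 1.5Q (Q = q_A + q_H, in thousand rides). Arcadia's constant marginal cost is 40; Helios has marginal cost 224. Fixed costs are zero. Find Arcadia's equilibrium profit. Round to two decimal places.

Arcadia's profit: π_A = (471 - 1.5Q)q_A - (40q_A). Setting ∂π_A/∂q_A = 0: 431 - 3q_A - (3/2)(q_H) = 0.
Helios's profit: π_H = (471 - 1.5Q)q_H - (224q_H). Setting ∂π_H/∂q_H = 0: 247 - 3q_H - (3/2)(q_A) = 0.
So q_A = (431 - (3/2)q_H)/3 and q_H = (247 - (3/2)q_A)/3.
Substituting one into the other gives q_A = 410/3 and q_H = 14.
Price P = 471 - (3/2)·(452/3) = 245.
Arcadia's profit: (245 - 40)·(410/3) = 28016.6667.

28016.67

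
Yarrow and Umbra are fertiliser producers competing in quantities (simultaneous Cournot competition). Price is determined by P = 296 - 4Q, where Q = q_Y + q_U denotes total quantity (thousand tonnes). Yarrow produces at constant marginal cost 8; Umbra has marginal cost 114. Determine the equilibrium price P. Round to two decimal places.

139.33

Yarrow's profit: π_Y = (296 - 4Q)q_Y - (8q_Y). Setting ∂π_Y/∂q_Y = 0: 288 - 8q_Y - 4(q_U) = 0.
Umbra's profit: π_U = (296 - 4Q)q_U - (114q_U). Setting ∂π_U/∂q_U = 0: 182 - 8q_U - 4(q_Y) = 0.
Rearranging gives the reaction functions q_Y = (288 - 4q_U)/8 and q_U = (182 - 4q_Y)/8.
Solving the pair: q_Y = 197/6, q_U = 19/3.
Total output Q = 235/6, so price P = 296 - 4·(235/6) = 418/3.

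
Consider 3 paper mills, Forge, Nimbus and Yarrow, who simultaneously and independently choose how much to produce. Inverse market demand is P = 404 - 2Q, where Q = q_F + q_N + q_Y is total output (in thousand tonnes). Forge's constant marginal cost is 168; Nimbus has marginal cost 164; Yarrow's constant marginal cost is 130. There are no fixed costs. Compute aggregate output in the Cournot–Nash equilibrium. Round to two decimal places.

Forge's profit: π_F = (404 - 2Q)q_F - (168q_F). Setting ∂π_F/∂q_F = 0: 236 - 4q_F - 2(q_N + q_Y) = 0.
Nimbus's profit: π_N = (404 - 2Q)q_N - (164q_N). Setting ∂π_N/∂q_N = 0: 240 - 4q_N - 2(q_F + q_Y) = 0.
Yarrow's profit: π_Y = (404 - 2Q)q_Y - (130q_Y). Setting ∂π_Y/∂q_Y = 0: 274 - 4q_Y - 2(q_F + q_N) = 0.
Summing all 3 equations gives 750 − 8Q = 0, hence Q = 375/4.
Back-substituting: q_F = (236 − 375/2)/2 = 97/4, q_N = (240 − 375/2)/2 = 105/4, q_Y = (274 − 375/2)/2 = 173/4.
Total output Q = 97/4 + 105/4 + 173/4 = 375/4.

93.75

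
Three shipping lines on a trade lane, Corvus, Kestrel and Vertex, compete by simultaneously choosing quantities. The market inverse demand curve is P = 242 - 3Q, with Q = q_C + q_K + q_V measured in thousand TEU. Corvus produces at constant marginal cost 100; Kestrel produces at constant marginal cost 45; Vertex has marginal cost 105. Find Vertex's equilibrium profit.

Corvus's profit: π_C = (242 - 3Q)q_C - (100q_C). Setting ∂π_C/∂q_C = 0: 142 - 6q_C - 3(q_K + q_V) = 0.
Kestrel's first-order condition: 197 - 6q_K - 3(q_C + q_V) = 0.
Vertex's profit: π_V = (242 - 3Q)q_V - (105q_V). Setting ∂π_V/∂q_V = 0: 137 - 6q_V - 3(q_C + q_K) = 0.
Summing all 3 equations gives 476 − 12Q = 0, hence Q = 119/3.
Back-substituting: q_C = (142 − 119)/3 = 23/3, q_K = (197 − 119)/3 = 26, q_V = (137 − 119)/3 = 6.
Price P = 242 - 3·(119/3) = 123.
Vertex's profit: (123 - 105)·6 = 108.

108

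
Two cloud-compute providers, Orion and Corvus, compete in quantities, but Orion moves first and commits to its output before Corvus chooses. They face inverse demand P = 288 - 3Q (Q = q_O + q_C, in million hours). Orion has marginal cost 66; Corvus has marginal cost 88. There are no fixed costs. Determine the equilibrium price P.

Solve by backward induction. Given q_O, the follower Corvus maximises π_C = (288 - 3q_O - 3q_C)q_C - 88q_C.
∂π_C/∂q_C = 200 - 3q_O - 6q_C = 0 gives the reaction function q_C = (200 - 3q_O)/6.
Orion substitutes q_C(q_O) into its own profit: π_O = q_O(288 - 3q_O - (200 - 3q_O)/2) - 66q_O = (188 - (3/2)q_O)q_O - 66q_O.
Leader FOC: 122 - 3q_O = 0, so q_O = 122/3.
Then q_C = (200 - 3·(122/3))/6 = 13.
Total output Q = 161/3, so price P = 288 - 3·(161/3) = 127.

127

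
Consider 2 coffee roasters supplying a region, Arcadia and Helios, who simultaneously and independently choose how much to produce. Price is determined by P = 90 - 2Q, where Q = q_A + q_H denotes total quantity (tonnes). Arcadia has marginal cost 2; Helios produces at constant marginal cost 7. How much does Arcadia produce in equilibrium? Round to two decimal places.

Arcadia's profit: π_A = (90 - 2Q)q_A - (2q_A). Setting ∂π_A/∂q_A = 0: 88 - 4q_A - 2(q_H) = 0.
Helios's profit: π_H = (90 - 2Q)q_H - (7q_H). Setting ∂π_H/∂q_H = 0: 83 - 4q_H - 2(q_A) = 0.
Best responses: q_A = (88 - 2q_H)/4, q_H = (83 - 2q_A)/4.
Substituting one into the other gives q_A = 31/2 and q_H = 13.

15.50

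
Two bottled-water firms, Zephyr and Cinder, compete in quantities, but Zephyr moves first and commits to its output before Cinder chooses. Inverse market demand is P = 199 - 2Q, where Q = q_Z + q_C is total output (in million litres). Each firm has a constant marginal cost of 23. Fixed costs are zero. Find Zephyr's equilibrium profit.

Solve by backward induction. Given q_Z, the follower Cinder maximises π_C = (199 - 2q_Z - 2q_C)q_C - 23q_C.
Setting the follower's marginal profit to zero, 176 - 2q_Z - 4q_C = 0, i.e. q_C = (176 - 2q_Z)/4.
The leader anticipates this reaction. Substituting into P = 199 - 2Q gives P = 111 - q_Z, so π_Z = (111 - q_Z)q_Z - 23q_Z.
Leader FOC: 88 - 2q_Z = 0, so q_Z = 44.
Then q_C = (176 - 2·44)/4 = 22.
Price P = 199 - 2·66 = 67.
Zephyr's profit: (67 - 23)·44 = 1936.

1936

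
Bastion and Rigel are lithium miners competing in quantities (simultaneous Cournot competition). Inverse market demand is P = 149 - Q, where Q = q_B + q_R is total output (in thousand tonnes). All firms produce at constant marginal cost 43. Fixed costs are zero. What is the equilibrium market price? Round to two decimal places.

A representative firm's profit is π_i = q_i(149 - Q) - 43q_i.
First-order condition (treating rivals' output as given): 106 - 2q_i - q_j = 0.
By symmetry each firm produces the same amount; substituting q_j = q_i yields q_i = 106/3.
Total output Q = 212/3, so price P = 149 - 212/3 = 235/3.

78.33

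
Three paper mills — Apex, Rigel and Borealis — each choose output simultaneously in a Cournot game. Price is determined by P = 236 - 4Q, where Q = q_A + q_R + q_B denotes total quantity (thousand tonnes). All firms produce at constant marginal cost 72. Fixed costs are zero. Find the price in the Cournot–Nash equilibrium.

Each firm earns π_i = (236 - 4Q)q_i - 72q_i.
Setting ∂π_i/∂q_i = 0 with rivals' quantities fixed: 164 - 8q_i - 4·Σ_{j≠i} q_j = 0.
By symmetry each firm produces the same amount; substituting Σ_{j≠i} q_j = 2q_i yields q_i = 164/16 = 41/4.
Total output Q = 123/4, so price P = 236 - 4·(123/4) = 113.

113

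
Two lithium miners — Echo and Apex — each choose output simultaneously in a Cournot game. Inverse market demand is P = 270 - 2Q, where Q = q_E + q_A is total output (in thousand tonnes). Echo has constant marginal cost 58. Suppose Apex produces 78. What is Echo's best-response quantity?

14

With the rival's output fixed at 78, Echo's profit is π_E = (270 - 2·78 - 2q_E)q_E - (58q_E) = (114 - 2q_E)q_E - (58q_E).
∂π_E/∂q_E = 56 - 4q_E = 0, so q_E = 14.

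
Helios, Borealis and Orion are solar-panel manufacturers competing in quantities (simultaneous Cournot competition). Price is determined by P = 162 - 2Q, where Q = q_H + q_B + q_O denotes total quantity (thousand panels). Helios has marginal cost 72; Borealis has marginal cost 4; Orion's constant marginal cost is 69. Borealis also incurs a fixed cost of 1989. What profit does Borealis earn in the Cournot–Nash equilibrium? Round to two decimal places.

657.28

Helios's profit: π_H = (162 - 2Q)q_H - (72q_H). Setting ∂π_H/∂q_H = 0: 90 - 4q_H - 2(q_B + q_O) = 0.
Borealis's first-order condition: 158 - 4q_B - 2(q_H + q_O) = 0.
Orion's profit: π_O = (162 - 2Q)q_O - (69q_O). Setting ∂π_O/∂q_O = 0: 93 - 4q_O - 2(q_H + q_B) = 0.
Adding the 3 first-order conditions: 341 − 8Q = 0, so Q = 341/8.
Back-substituting: q_H = (90 − 341/4)/2 = 19/8, q_B = (158 − 341/4)/2 = 291/8, q_O = (93 − 341/4)/2 = 31/8.
Price P = 162 - 2·(341/8) = 307/4.
Borealis's profit: (307/4 - 4)·(291/8) - 1989 = 657.2813.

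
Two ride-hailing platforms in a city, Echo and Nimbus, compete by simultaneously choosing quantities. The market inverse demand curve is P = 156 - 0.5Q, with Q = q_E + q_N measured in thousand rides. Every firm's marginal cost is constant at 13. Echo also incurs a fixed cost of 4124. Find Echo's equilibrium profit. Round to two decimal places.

A representative firm's profit is π_i = q_i(156 - 0.5Q) - 13q_i.
First-order condition (treating rivals' output as given): 143 - q_i - (1/2)q_j = 0.
By symmetry each firm produces the same amount; substituting q_j = q_i yields q_i = 143/(3/2) = 286/3.
Price P = 156 - (1/2)·(572/3) = 182/3.
Echo's profit: (182/3 - 13)·(286/3) - 4124 = 420.2222.

420.22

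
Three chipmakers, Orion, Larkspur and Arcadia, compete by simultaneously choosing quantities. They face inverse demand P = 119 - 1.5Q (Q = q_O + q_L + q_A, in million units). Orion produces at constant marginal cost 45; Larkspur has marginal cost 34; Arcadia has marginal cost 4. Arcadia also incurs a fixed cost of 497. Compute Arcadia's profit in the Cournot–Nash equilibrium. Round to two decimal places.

944.50

Orion's profit: π_O = (119 - 1.5Q)q_O - (45q_O). Setting ∂π_O/∂q_O = 0: 74 - 3q_O - (3/2)(q_L + q_A) = 0.
Larkspur's first-order condition: 85 - 3q_L - (3/2)(q_O + q_A) = 0.
Arcadia's profit: π_A = (119 - 1.5Q)q_A - (4q_A). Setting ∂π_A/∂q_A = 0: 115 - 3q_A - (3/2)(q_O + q_L) = 0.
Adding the 3 first-order conditions: 274 − 6Q = 0, so Q = 137/3.
Back-substituting: q_O = (74 − 137/2)/(3/2) = 11/3, q_L = (85 − 137/2)/(3/2) = 11, q_A = (115 − 137/2)/(3/2) = 31.
Price P = 119 - (3/2)·(137/3) = 101/2.
Arcadia's profit: (101/2 - 4)·31 - 497 = 1889/2.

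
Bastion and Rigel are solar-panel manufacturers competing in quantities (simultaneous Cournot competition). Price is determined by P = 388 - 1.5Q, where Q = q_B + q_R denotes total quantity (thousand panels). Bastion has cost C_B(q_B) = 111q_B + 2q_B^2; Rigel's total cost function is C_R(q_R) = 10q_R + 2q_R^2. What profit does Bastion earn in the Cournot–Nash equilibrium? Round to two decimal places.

3014.48

Bastion's profit: π_B = (388 - 1.5Q)q_B - (111q_B + 2q_B²). Setting ∂π_B/∂q_B = 0: 277 - 7q_B - (3/2)(q_R) = 0.
Rigel's first-order condition: 378 - 7q_R - (3/2)(q_B) = 0.
So q_B = (277 - (3/2)q_R)/7 and q_R = (378 - (3/2)q_B)/7.
Substituting one into the other gives q_B = 29.3476 and q_R = 47.7112.
Price P = 388 - (3/2)·(1310/17) = 272.4118.
Bastion's profit: 272.4118·29.3476 - 111·29.3476 - 2·29.3476² = 3014.4844.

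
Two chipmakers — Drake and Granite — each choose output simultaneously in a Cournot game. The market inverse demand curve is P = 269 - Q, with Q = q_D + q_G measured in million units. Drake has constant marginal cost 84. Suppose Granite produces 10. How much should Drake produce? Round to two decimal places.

With the rival's output fixed at 10, Drake's profit is π_D = (269 - 10 - q_D)q_D - (84q_D) = (259 - q_D)q_D - (84q_D).
∂π_D/∂q_D = 175 - 2q_D = 0, so q_D = 175/2.

87.50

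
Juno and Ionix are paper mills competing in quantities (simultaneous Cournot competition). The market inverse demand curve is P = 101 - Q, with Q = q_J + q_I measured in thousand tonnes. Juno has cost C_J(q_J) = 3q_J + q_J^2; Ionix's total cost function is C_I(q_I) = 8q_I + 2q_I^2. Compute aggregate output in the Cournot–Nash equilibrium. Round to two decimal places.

33.43

Juno's profit: π_J = (101 - Q)q_J - (3q_J + q_J²). Setting ∂π_J/∂q_J = 0: 98 - 4q_J - (q_I) = 0.
Ionix's first-order condition: 93 - 6q_I - (q_J) = 0.
Best responses: q_J = (98 - q_I)/4, q_I = (93 - q_J)/6.
Solving the pair: q_J = 495/23, q_I = 274/23.
Total output Q = 495/23 + 274/23 = 769/23.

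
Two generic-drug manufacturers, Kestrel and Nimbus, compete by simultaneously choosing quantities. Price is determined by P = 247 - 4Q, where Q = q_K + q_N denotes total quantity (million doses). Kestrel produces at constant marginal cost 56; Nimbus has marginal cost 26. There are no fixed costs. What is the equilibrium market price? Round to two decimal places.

109.67

Kestrel's profit: π_K = (247 - 4Q)q_K - (56q_K). Setting ∂π_K/∂q_K = 0: 191 - 8q_K - 4(q_N) = 0.
Nimbus's profit: π_N = (247 - 4Q)q_N - (26q_N). Setting ∂π_N/∂q_N = 0: 221 - 8q_N - 4(q_K) = 0.
So q_K = (191 - 4q_N)/8 and q_N = (221 - 4q_K)/8.
Substituting one into the other gives q_K = 161/12 and q_N = 251/12.
Total output Q = 103/3, so price P = 247 - 4·(103/3) = 329/3.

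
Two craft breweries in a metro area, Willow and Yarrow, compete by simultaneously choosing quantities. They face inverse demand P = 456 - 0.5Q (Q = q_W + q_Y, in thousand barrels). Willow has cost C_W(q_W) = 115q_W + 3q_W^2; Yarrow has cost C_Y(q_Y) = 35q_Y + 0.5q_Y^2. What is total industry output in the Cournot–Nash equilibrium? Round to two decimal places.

Willow's profit: π_W = (456 - 0.5Q)q_W - (115q_W + 3q_W²). Setting ∂π_W/∂q_W = 0: 341 - 7q_W - (1/2)(q_Y) = 0.
Yarrow's first-order condition: 421 - 2q_Y - (1/2)(q_W) = 0.
Rearranging gives the reaction functions q_W = (341 - (1/2)q_Y)/7 and q_Y = (421 - (1/2)q_W)/2.
Solving the pair: q_W = 1886/55, q_Y = 201.9273.
Total output Q = 1886/55 + 201.9273 = 236.2182.

236.22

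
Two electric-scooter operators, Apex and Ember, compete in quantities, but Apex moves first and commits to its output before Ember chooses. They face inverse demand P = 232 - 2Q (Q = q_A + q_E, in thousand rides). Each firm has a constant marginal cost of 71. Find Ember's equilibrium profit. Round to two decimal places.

Solve by backward induction. Given q_A, the follower Ember maximises π_E = (232 - 2q_A - 2q_E)q_E - 71q_E.
∂π_E/∂q_E = 161 - 2q_A - 4q_E = 0 gives the reaction function q_E = (161 - 2q_A)/4.
Apex substitutes q_E(q_A) into its own profit: π_A = q_A(232 - 2q_A - (161 - 2q_A)/2) - 71q_A = (303/2 - q_A)q_A - 71q_A.
Maximising: ∂π_A/∂q_A = 161/2 - 2q_A = 0, giving q_A = 161/4.
Then q_E = (161 - 2·(161/4))/4 = 161/8.
Price P = 232 - 2·(483/8) = 445/4.
Ember's profit: (445/4 - 71)·(161/8) = 810.0313.

810.03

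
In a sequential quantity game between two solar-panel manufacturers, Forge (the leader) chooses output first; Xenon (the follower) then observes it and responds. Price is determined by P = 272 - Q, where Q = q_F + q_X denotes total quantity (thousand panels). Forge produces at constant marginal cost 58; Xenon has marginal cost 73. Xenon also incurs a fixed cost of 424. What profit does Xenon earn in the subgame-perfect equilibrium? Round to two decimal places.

The follower Xenon best-responds to any q_F: π_X = (272 - Q)q_X - 73q_X.
∂π_X/∂q_X = 199 - q_F - 2q_X = 0 gives the reaction function q_X = (199 - q_F)/2.
Forge substitutes q_X(q_F) into its own profit: π_F = q_F(272 - q_F - (199 - q_F)/2) - 58q_F = (345/2 - (1/2)q_F)q_F - 58q_F.
Leader FOC: 229/2 - q_F = 0, so q_F = 229/2.
Then q_X = (199 - 229/2)/2 = 169/4.
Price P = 272 - 627/4 = 461/4.
Xenon's profit: (461/4 - 73)·(169/4) - 424 = 1361.0625.

1361.06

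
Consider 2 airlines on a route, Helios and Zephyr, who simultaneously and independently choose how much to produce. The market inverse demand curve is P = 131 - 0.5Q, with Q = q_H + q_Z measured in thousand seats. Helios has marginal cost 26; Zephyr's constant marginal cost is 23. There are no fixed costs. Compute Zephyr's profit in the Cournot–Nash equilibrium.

2738

Helios's profit: π_H = (131 - 0.5Q)q_H - (26q_H). Setting ∂π_H/∂q_H = 0: 105 - q_H - (1/2)(q_Z) = 0.
Zephyr's first-order condition: 108 - q_Z - (1/2)(q_H) = 0.
So q_H = (105 - (1/2)q_Z) and q_Z = (108 - (1/2)q_H).
Solving the pair: q_H = 68, q_Z = 74.
Price P = 131 - (1/2)·142 = 60.
Zephyr's profit: (60 - 23)·74 = 2738.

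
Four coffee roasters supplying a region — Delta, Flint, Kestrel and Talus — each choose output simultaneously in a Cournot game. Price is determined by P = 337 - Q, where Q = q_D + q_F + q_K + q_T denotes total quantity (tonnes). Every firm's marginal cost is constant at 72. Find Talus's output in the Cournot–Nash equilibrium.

A representative firm's profit is π_i = q_i(337 - Q) - 72q_i.
Setting ∂π_i/∂q_i = 0 with rivals' quantities fixed: 265 - 2q_i - Σ_{j≠i} q_j = 0.
By symmetry each firm produces the same amount; substituting Σ_{j≠i} q_j = 3q_i yields q_i = 265/5 = 53.

53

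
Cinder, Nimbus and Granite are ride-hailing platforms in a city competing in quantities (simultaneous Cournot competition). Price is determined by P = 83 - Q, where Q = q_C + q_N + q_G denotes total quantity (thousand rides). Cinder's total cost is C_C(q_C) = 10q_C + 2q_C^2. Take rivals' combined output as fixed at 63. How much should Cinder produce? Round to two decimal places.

With rivals' combined output fixed at 63, Cinder's profit is π_C = (83 - 63 - q_C)q_C - (10q_C + 2q_C²) = (20 - q_C)q_C - (10q_C + 2q_C²).
∂π_C/∂q_C = 10 - 6q_C = 0, so q_C = 5/3.

1.67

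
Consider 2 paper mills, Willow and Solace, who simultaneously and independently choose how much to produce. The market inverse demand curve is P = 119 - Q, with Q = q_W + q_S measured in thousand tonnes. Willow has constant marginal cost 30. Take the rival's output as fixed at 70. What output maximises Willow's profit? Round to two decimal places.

9.50

With the rival's output fixed at 70, Willow's profit is π_W = (119 - 70 - q_W)q_W - (30q_W) = (49 - q_W)q_W - (30q_W).
∂π_W/∂q_W = 19 - 2q_W = 0, so q_W = 19/2.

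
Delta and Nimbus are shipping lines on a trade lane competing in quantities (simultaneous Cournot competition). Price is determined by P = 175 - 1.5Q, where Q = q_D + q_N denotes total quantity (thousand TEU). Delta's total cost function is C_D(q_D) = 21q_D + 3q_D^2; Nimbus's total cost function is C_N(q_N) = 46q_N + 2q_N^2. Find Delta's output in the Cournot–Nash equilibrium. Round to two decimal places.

14.56

Delta's profit: π_D = (175 - 1.5Q)q_D - (21q_D + 3q_D²). Setting ∂π_D/∂q_D = 0: 154 - 9q_D - (3/2)(q_N) = 0.
Nimbus's first-order condition: 129 - 7q_N - (3/2)(q_D) = 0.
Best responses: q_D = (154 - (3/2)q_N)/9, q_N = (129 - (3/2)q_D)/7.
Solving the pair: q_D = 14.5597, q_N = 1240/81.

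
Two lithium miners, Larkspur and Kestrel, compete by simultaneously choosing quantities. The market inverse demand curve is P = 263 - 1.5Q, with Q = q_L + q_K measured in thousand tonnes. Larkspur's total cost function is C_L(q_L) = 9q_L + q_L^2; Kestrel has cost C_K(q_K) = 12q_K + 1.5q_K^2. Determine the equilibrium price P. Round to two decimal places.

Larkspur's profit: π_L = (263 - 1.5Q)q_L - (9q_L + q_L²). Setting ∂π_L/∂q_L = 0: 254 - 5q_L - (3/2)(q_K) = 0.
Kestrel's first-order condition: 251 - 6q_K - (3/2)(q_L) = 0.
So q_L = (254 - (3/2)q_K)/5 and q_K = (251 - (3/2)q_L)/6.
Substituting one into the other gives q_L = 1530/37 and q_K = 31.4955.
Total output Q = 72.8468, so price P = 263 - (3/2)·72.8468 = 153.7297.

153.73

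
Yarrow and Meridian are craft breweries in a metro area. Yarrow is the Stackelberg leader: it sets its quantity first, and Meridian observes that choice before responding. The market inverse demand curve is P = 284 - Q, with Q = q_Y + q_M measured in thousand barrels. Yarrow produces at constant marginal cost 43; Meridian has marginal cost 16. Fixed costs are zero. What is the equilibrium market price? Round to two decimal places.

Solve by backward induction. Given q_Y, the follower Meridian maximises π_M = (284 - q_Y - q_M)q_M - 16q_M.
Follower FOC: 268 - q_Y - 2q_M = 0, so q_M(q_Y) = (268 - q_Y)/2.
The leader anticipates this reaction. Substituting into P = 284 - Q gives P = 150 - (1/2)q_Y, so π_Y = (150 - (1/2)q_Y)q_Y - 43q_Y.
Leader FOC: 107 - q_Y = 0, so q_Y = 107.
Then q_M = (268 - 107)/2 = 161/2.
Total output Q = 375/2, so price P = 284 - 375/2 = 193/2.

96.50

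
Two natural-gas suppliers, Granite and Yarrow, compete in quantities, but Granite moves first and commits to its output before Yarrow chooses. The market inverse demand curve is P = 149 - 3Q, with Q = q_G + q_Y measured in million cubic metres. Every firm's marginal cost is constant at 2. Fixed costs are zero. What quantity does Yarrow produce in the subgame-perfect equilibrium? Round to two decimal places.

12.25

Solve by backward induction. Given q_G, the follower Yarrow maximises π_Y = (149 - 3q_G - 3q_Y)q_Y - 2q_Y.
Setting the follower's marginal profit to zero, 147 - 3q_G - 6q_Y = 0, i.e. q_Y = (147 - 3q_G)/6.
Granite substitutes q_Y(q_G) into its own profit: π_G = q_G(149 - 3q_G - (147 - 3q_G)/2) - 2q_G = (151/2 - (3/2)q_G)q_G - 2q_G.
Leader FOC: 147/2 - 3q_G = 0, so q_G = 49/2.
Then q_Y = (147 - 3·(49/2))/6 = 49/4.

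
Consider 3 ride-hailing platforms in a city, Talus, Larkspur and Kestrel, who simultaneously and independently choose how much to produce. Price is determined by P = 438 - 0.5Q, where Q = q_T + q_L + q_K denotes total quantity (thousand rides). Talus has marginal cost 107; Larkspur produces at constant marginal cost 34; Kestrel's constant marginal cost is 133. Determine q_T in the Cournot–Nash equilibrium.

Talus's profit: π_T = (438 - 0.5Q)q_T - (107q_T). Setting ∂π_T/∂q_T = 0: 331 - q_T - (1/2)(q_L + q_K) = 0.
Larkspur's profit: π_L = (438 - 0.5Q)q_L - (34q_L). Setting ∂π_L/∂q_L = 0: 404 - q_L - (1/2)(q_T + q_K) = 0.
Kestrel's first-order condition: 305 - q_K - (1/2)(q_T + q_L) = 0.
Adding the 3 conditions: 1040 − Q − Q = 0, i.e. Q = 520.
Back-substituting: q_T = (331 − 260)/(1/2) = 142, q_L = (404 − 260)/(1/2) = 288, q_K = (305 − 260)/(1/2) = 90.

142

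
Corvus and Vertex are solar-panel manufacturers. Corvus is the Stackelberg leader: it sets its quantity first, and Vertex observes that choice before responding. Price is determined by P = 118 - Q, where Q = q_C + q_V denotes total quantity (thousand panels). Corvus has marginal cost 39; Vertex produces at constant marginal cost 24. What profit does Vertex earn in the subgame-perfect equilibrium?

The follower Vertex best-responds to any q_C: π_V = (118 - Q)q_V - 24q_V.
∂π_V/∂q_V = 94 - q_C - 2q_V = 0 gives the reaction function q_V = (94 - q_C)/2.
Corvus substitutes q_V(q_C) into its own profit: π_C = q_C(118 - q_C - (94 - q_C)/2) - 39q_C = (71 - (1/2)q_C)q_C - 39q_C.
The leader's first-order condition 32 - q_C = 0 yields q_C = 32.
Then q_V = (94 - 32)/2 = 31.
Price P = 118 - 63 = 55.
Vertex's profit: (55 - 24)·31 = 961.

961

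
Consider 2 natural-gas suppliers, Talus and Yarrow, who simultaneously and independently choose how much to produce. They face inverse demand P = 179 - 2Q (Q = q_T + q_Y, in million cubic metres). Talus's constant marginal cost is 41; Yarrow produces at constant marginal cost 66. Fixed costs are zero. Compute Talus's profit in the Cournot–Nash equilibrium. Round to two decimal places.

1476.06

Talus's profit: π_T = (179 - 2Q)q_T - (41q_T). Setting ∂π_T/∂q_T = 0: 138 - 4q_T - 2(q_Y) = 0.
Yarrow's profit: π_Y = (179 - 2Q)q_Y - (66q_Y). Setting ∂π_Y/∂q_Y = 0: 113 - 4q_Y - 2(q_T) = 0.
Rearranging gives the reaction functions q_T = (138 - 2q_Y)/4 and q_Y = (113 - 2q_T)/4.
Solving the pair: q_T = 163/6, q_Y = 44/3.
Price P = 179 - 2·(251/6) = 286/3.
Talus's profit: (286/3 - 41)·(163/6) = 1476.0556.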